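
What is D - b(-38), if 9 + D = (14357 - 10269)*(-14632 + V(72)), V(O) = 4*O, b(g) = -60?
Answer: -58638221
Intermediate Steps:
D = -58638281 (D = -9 + (14357 - 10269)*(-14632 + 4*72) = -9 + 4088*(-14632 + 288) = -9 + 4088*(-14344) = -9 - 58638272 = -58638281)
D - b(-38) = -58638281 - 1*(-60) = -58638281 + 60 = -58638221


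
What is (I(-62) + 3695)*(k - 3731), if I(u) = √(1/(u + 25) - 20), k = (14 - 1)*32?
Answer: -12248925 - 3315*I*√27417/37 ≈ -1.2249e+7 - 14835.0*I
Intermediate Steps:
k = 416 (k = 13*32 = 416)
I(u) = √(-20 + 1/(25 + u)) (I(u) = √(1/(25 + u) - 20) = √(-20 + 1/(25 + u)))
(I(-62) + 3695)*(k - 3731) = (√((-499 - 20*(-62))/(25 - 62)) + 3695)*(416 - 3731) = (√((-499 + 1240)/(-37)) + 3695)*(-3315) = (√(-1/37*741) + 3695)*(-3315) = (√(-741/37) + 3695)*(-3315) = (I*√27417/37 + 3695)*(-3315) = (3695 + I*√27417/37)*(-3315) = -12248925 - 3315*I*√27417/37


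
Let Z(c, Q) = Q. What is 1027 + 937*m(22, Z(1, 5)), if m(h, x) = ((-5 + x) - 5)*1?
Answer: -3658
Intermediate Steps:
m(h, x) = -10 + x (m(h, x) = (-10 + x)*1 = -10 + x)
1027 + 937*m(22, Z(1, 5)) = 1027 + 937*(-10 + 5) = 1027 + 937*(-5) = 1027 - 4685 = -3658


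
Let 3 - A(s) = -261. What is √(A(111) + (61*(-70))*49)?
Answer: I*√208966 ≈ 457.13*I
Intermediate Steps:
A(s) = 264 (A(s) = 3 - 1*(-261) = 3 + 261 = 264)
√(A(111) + (61*(-70))*49) = √(264 + (61*(-70))*49) = √(264 - 4270*49) = √(264 - 209230) = √(-208966) = I*√208966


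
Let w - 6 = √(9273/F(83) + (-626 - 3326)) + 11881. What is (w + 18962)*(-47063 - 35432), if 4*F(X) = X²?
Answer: -2544888255 - 164990*I*√6797059/83 ≈ -2.5449e+9 - 5.1825e+6*I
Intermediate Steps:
F(X) = X²/4
w = 11887 + 2*I*√6797059/83 (w = 6 + (√(9273/(((¼)*83²)) + (-626 - 3326)) + 11881) = 6 + (√(9273/(((¼)*6889)) - 3952) + 11881) = 6 + (√(9273/(6889/4) - 3952) + 11881) = 6 + (√(9273*(4/6889) - 3952) + 11881) = 6 + (√(37092/6889 - 3952) + 11881) = 6 + (√(-27188236/6889) + 11881) = 6 + (2*I*√6797059/83 + 11881) = 6 + (11881 + 2*I*√6797059/83) = 11887 + 2*I*√6797059/83 ≈ 11887.0 + 62.822*I)
(w + 18962)*(-47063 - 35432) = ((11887 + 2*I*√6797059/83) + 18962)*(-47063 - 35432) = (30849 + 2*I*√6797059/83)*(-82495) = -2544888255 - 164990*I*√6797059/83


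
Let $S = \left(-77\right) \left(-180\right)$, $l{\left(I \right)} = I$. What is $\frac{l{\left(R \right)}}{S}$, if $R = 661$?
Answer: $\frac{661}{13860} \approx 0.047691$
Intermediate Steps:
$S = 13860$
$\frac{l{\left(R \right)}}{S} = \frac{661}{13860}$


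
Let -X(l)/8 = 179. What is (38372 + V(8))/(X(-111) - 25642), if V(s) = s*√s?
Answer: -19186/13537 - 8*√2/13537 ≈ -1.4181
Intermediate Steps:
X(l) = -1432 (X(l) = -8*179 = -1432)
V(s) = s^(3/2)
(38372 + V(8))/(X(-111) - 25642) = (38372 + 8^(3/2))/(-1432 - 25642) = (38372 + 16*√2)/(-27074) = (38372 + 16*√2)*(-1/27074) = -19186/13537 - 8*√2/13537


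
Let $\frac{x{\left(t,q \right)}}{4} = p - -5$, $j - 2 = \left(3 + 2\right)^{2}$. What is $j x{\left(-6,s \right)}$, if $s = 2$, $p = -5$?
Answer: $0$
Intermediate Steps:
$j = 27$ ($j = 2 + \left(3 + 2\right)^{2} = 2 + 5^{2} = 2 + 25 = 27$)
$x{\left(t,q \right)} = 0$ ($x{\left(t,q \right)} = 4 \left(-5 - -5\right) = 4 \left(-5 + 5\right) = 4 \cdot 0 = 0$)
$j x{\left(-6,s \right)} = 27 \cdot 0 = 0$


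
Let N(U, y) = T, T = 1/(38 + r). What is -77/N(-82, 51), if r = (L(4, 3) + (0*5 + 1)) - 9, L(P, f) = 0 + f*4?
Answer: -3234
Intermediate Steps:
L(P, f) = 4*f (L(P, f) = 0 + 4*f = 4*f)
r = 4 (r = (4*3 + (0*5 + 1)) - 9 = (12 + (0 + 1)) - 9 = (12 + 1) - 9 = 13 - 9 = 4)
T = 1/42 (T = 1/(38 + 4) = 1/42 ≈ 0.023810)
N(U, y) = 1/42
-77/N(-82, 51) = -77/1/42 = -77*42 = -3234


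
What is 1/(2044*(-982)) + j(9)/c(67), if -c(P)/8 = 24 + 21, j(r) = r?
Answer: -125453/5018020 ≈ -0.025001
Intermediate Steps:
c(P) = -360 (c(P) = -8*(24 + 21) = -8*45 = -360)
1/(2044*(-982)) + j(9)/c(67) = 1/(2044*(-982)) + 9/(-360) = (1/2044)*(-1/982) + 9*(-1/360) = -1/2007208 - 1/40 = -125453/5018020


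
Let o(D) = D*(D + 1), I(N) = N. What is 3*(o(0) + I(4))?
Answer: 12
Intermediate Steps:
o(D) = D*(1 + D)
3*(o(0) + I(4)) = 3*(0*(1 + 0) + 4) = 3*(0*1 + 4) = 3*(0 + 4) = 3*4 = 12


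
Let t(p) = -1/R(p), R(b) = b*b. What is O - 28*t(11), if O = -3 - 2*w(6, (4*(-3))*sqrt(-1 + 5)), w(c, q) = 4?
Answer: -1303/121 ≈ -10.769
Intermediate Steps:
R(b) = b**2
t(p) = -1/p**2 (t(p) = -1/(p**2) = -1/p**2)
O = -11 (O = -3 - 2*4 = -3 - 8 = -11)
O - 28*t(11) = -11 - (-28)/11**2 = -11 - (-28)/121 = -11 - 28*(-1/121) = -11 + 28/121 = -1303/121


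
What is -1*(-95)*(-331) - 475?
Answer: -31920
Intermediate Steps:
-1*(-95)*(-331) - 475 = 95*(-331) - 475 = -31445 - 475 = -31920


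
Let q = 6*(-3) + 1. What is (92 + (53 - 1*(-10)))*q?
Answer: -2635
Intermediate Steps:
q = -17 (q = -18 + 1 = -17)
(92 + (53 - 1*(-10)))*q = (92 + (53 - 1*(-10)))*(-17) = (92 + (53 + 10))*(-17) = (92 + 63)*(-17) = 155*(-17) = -2635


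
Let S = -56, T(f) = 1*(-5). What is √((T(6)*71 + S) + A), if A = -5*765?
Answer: 2*I*√1059 ≈ 65.085*I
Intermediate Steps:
T(f) = -5
A = -3825
√((T(6)*71 + S) + A) = √((-5*71 - 56) - 3825) = √((-355 - 56) - 3825) = √(-411 - 3825) = √(-4236) = 2*I*√1059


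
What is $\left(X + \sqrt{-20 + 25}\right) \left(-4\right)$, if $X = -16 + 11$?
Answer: $20 - 4 \sqrt{5} \approx 11.056$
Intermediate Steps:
$X = -5$
$\left(X + \sqrt{-20 + 25}\right) \left(-4\right) = \left(-5 + \sqrt{-20 + 25}\right) \left(-4\right) = \left(-5 + \sqrt{5}\right) \left(-4\right) = 20 - 4 \sqrt{5}$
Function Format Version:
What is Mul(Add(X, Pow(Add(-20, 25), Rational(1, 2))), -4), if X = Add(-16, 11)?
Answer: Add(20, Mul(-4, Pow(5, Rational(1, 2)))) ≈ 11.056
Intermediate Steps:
X = -5
Mul(Add(X, Pow(Add(-20, 25), Rational(1, 2))), -4) = Mul(Add(-5, Pow(Add(-20, 25), Rational(1, 2))), -4) = Mul(Add(-5, Pow(5, Rational(1, 2))), -4) = Add(20, Mul(-4, Pow(5, Rational(1, 2))))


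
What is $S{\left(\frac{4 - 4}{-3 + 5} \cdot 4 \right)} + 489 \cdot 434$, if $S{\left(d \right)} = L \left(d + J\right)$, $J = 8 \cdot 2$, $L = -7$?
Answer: $212114$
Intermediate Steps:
$J = 16$
$S{\left(d \right)} = -112 - 7 d$ ($S{\left(d \right)} = - 7 \left(d + 16\right) = - 7 \left(16 + d\right) = -112 - 7 d$)
$S{\left(\frac{4 - 4}{-3 + 5} \cdot 4 \right)} + 489 \cdot 434 = \left(-112 - 7 \frac{4 - 4}{-3 + 5} \cdot 4\right) + 489 \cdot 434 = \left(-112 - 7 \cdot \frac{0}{2} \cdot 4\right) + 212226 = \left(-112 - 7 \cdot 0 \cdot \frac{1}{2} \cdot 4\right) + 212226 = \left(-112 - 7 \cdot 0 \cdot 4\right) + 212226 = \left(-112 - 0\right) + 212226 = \left(-112 + 0\right) + 212226 = -112 + 212226 = 212114$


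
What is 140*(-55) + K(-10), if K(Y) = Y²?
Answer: -7600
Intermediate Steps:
140*(-55) + K(-10) = 140*(-55) + (-10)² = -7700 + 100 = -7600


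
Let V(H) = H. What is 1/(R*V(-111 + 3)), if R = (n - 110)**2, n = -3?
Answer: -1/1379052 ≈ -7.2514e-7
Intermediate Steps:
R = 12769 (R = (-3 - 110)**2 = (-113)**2 = 12769)
1/(R*V(-111 + 3)) = 1/(12769*(-111 + 3)) = (1/12769)/(-108) = (1/12769)*(-1/108) = -1/1379052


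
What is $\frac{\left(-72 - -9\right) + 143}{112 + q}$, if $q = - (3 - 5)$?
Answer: $\frac{40}{57} \approx 0.70175$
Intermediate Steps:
$q = 2$ ($q = \left(-1\right) \left(-2\right) = 2$)
$\frac{\left(-72 - -9\right) + 143}{112 + q} = \frac{\left(-72 - -9\right) + 143}{112 + 2} = \frac{\left(-72 + 9\right) + 143}{114} = \frac{-63 + 143}{114} = \frac{1}{114} \cdot 80 = \frac{40}{57}$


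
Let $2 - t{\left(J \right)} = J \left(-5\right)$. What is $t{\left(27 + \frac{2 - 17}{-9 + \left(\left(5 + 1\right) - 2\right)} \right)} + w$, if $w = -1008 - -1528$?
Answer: $672$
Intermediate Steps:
$t{\left(J \right)} = 2 + 5 J$ ($t{\left(J \right)} = 2 - J \left(-5\right) = 2 - - 5 J = 2 + 5 J$)
$w = 520$ ($w = -1008 + 1528 = 520$)
$t{\left(27 + \frac{2 - 17}{-9 + \left(\left(5 + 1\right) - 2\right)} \right)} + w = \left(2 + 5 \left(27 + \frac{2 - 17}{-9 + \left(\left(5 + 1\right) - 2\right)}\right)\right) + 520 = \left(2 + 5 \left(27 - \frac{15}{-9 + \left(6 - 2\right)}\right)\right) + 520 = \left(2 + 5 \left(27 - \frac{15}{-9 + 4}\right)\right) + 520 = \left(2 + 5 \left(27 - \frac{15}{-5}\right)\right) + 520 = \left(2 + 5 \left(27 - -3\right)\right) + 520 = \left(2 + 5 \left(27 + 3\right)\right) + 520 = \left(2 + 5 \cdot 30\right) + 520 = \left(2 + 150\right) + 520 = 152 + 520 = 672$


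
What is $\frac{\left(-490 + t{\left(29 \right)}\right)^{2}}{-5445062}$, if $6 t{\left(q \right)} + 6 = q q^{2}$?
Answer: $- \frac{459802249}{196022232} \approx -2.3457$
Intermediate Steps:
$t{\left(q \right)} = -1 + \frac{q^{3}}{6}$ ($t{\left(q \right)} = -1 + \frac{q q^{2}}{6} = -1 + \frac{q^{3}}{6}$)
$\frac{\left(-490 + t{\left(29 \right)}\right)^{2}}{-5445062} = \frac{\left(-490 - \left(1 - \frac{29^{3}}{6}\right)\right)^{2}}{-5445062} = \left(-490 + \left(-1 + \frac{1}{6} \cdot 24389\right)\right)^{2} \left(- \frac{1}{5445062}\right) = \left(-490 + \left(-1 + \frac{24389}{6}\right)\right)^{2} \left(- \frac{1}{5445062}\right) = \left(-490 + \frac{24383}{6}\right)^{2} \left(- \frac{1}{5445062}\right) = \left(\frac{21443}{6}\right)^{2} \left(- \frac{1}{5445062}\right) = \frac{459802249}{36} \left(- \frac{1}{5445062}\right) = - \frac{459802249}{196022232}$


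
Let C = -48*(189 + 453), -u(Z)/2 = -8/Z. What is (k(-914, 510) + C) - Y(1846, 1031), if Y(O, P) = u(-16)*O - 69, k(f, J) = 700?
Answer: -28201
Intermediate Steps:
u(Z) = 16/Z (u(Z) = -(-16)/Z = 16/Z)
C = -30816 (C = -48*642 = -30816)
Y(O, P) = -69 - O (Y(O, P) = (16/(-16))*O - 69 = (16*(-1/16))*O - 69 = -O - 69 = -69 - O)
(k(-914, 510) + C) - Y(1846, 1031) = (700 - 30816) - (-69 - 1*1846) = -30116 - (-69 - 1846) = -30116 - 1*(-1915) = -30116 + 1915 = -28201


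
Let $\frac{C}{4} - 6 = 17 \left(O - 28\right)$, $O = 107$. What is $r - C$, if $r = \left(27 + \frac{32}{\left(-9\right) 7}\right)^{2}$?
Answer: $- \frac{18631163}{3969} \approx -4694.2$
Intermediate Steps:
$C = 5396$ ($C = 24 + 4 \cdot 17 \left(107 - 28\right) = 24 + 4 \cdot 17 \cdot 79 = 24 + 4 \cdot 1343 = 24 + 5372 = 5396$)
$r = \frac{2785561}{3969}$ ($r = \left(27 + \frac{32}{-63}\right)^{2} = \left(27 + 32 \left(- \frac{1}{63}\right)\right)^{2} = \left(27 - \frac{32}{63}\right)^{2} = \left(\frac{1669}{63}\right)^{2} = \frac{2785561}{3969} \approx 701.83$)
$r - C = \frac{2785561}{3969} - 5396 = - \frac{18631163}{3969}$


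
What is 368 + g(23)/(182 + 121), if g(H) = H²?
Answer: 112033/303 ≈ 369.75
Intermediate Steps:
368 + g(23)/(182 + 121) = 368 + 23²/(182 + 121) = 368 + 529/303 = 112033/303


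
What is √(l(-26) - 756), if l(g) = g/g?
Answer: I*√755 ≈ 27.477*I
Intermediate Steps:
l(g) = 1
√(l(-26) - 756) = √(1 - 756) = √(-755) = I*√755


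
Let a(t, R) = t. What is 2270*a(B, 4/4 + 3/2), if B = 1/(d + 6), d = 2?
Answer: 1135/4 ≈ 283.75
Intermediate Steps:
B = 1/8 (B = 1/(2 + 6) = 1/8 ≈ 0.12500)
2270*a(B, 4/4 + 3/2) = 2270*(1/8) = 1135/4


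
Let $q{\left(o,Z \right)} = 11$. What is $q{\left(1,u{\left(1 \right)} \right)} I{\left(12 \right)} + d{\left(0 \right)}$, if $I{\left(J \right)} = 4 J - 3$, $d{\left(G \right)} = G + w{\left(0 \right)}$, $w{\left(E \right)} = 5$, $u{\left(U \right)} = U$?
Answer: $500$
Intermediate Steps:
$d{\left(G \right)} = 5 + G$ ($d{\left(G \right)} = G + 5 = 5 + G$)
$I{\left(J \right)} = -3 + 4 J$
$q{\left(1,u{\left(1 \right)} \right)} I{\left(12 \right)} + d{\left(0 \right)} = 11 \left(-3 + 4 \cdot 12\right) + \left(5 + 0\right) = 11 \left(-3 + 48\right) + 5 = 11 \cdot 45 + 5 = 495 + 5 = 500$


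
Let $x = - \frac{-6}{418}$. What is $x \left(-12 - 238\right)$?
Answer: $- \frac{750}{209} \approx -3.5885$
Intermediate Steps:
$x = \frac{3}{209}$ ($x = - \frac{-6}{418} = \left(-1\right) \left(- \frac{3}{209}\right) = \frac{3}{209} \approx 0.014354$)
$x \left(-12 - 238\right) = \frac{3 \left(-12 - 238\right)}{209} = \frac{3}{209} \left(-250\right) = - \frac{750}{209}$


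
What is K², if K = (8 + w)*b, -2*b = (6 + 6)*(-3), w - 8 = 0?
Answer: 82944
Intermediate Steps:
w = 8 (w = 8 + 0 = 8)
b = 18 (b = -(6 + 6)*(-3)/2 = -6*(-3) = -½*(-36) = 18)
K = 288 (K = (8 + 8)*18 = 16*18 = 288)
K² = 288² = 82944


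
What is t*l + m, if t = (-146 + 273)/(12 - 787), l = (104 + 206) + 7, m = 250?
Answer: 153491/775 ≈ 198.05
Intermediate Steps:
l = 317 (l = 310 + 7 = 317)
t = -127/775 (t = 127/(-775) = 127*(-1/775) = -127/775 ≈ -0.16387)
t*l + m = -127/775*317 + 250 = -40259/775 + 250 = 153491/775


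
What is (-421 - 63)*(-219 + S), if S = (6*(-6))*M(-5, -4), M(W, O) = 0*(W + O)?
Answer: 105996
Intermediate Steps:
M(W, O) = 0 (M(W, O) = 0*(O + W) = 0)
S = 0 (S = (6*(-6))*0 = -36*0 = 0)
(-421 - 63)*(-219 + S) = (-421 - 63)*(-219 + 0) = -484*(-219) = 105996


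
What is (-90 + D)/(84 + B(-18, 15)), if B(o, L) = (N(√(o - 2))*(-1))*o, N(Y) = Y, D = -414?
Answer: -147/47 + 63*I*√5/47 ≈ -3.1277 + 2.9973*I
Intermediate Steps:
B(o, L) = -o*√(-2 + o) (B(o, L) = (√(o - 2)*(-1))*o = (√(-2 + o)*(-1))*o = (-√(-2 + o))*o = -o*√(-2 + o))
(-90 + D)/(84 + B(-18, 15)) = (-90 - 414)/(84 - 1*(-18)*√(-2 - 18)) = -504/(84 - 1*(-18)*√(-20)) = -504/(84 - 1*(-18)*2*I*√5) = -504/(84 + 36*I*√5)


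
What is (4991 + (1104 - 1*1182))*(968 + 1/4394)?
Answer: 20896919809/4394 ≈ 4.7558e+6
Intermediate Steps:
(4991 + (1104 - 1*1182))*(968 + 1/4394) = (4991 + (1104 - 1182))*(968 + 1/4394) = (4991 - 78)*(4253393/4394) = 4913*(4253393/4394) = 20896919809/4394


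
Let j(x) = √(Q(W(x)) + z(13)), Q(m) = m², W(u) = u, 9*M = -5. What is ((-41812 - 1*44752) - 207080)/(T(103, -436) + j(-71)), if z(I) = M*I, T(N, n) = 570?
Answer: -376598430/719699 + 440466*√11326/719699 ≈ -458.14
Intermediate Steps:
M = -5/9 (M = (⅑)*(-5) = -5/9 ≈ -0.55556)
z(I) = -5*I/9
j(x) = √(-65/9 + x²) (j(x) = √(x² - 5/9*13) = √(x² - 65/9) = √(-65/9 + x²))
((-41812 - 1*44752) - 207080)/(T(103, -436) + j(-71)) = ((-41812 - 1*44752) - 207080)/(570 + √(-65 + 9*(-71)²)/3) = ((-41812 - 44752) - 207080)/(570 + √(-65 + 9*5041)/3) = (-86564 - 207080)/(570 + √(-65 + 45369)/3) = -293644/(570 + √45304/3) = -293644/(570 + (2*√11326)/3) = -293644/(570 + 2*√11326/3)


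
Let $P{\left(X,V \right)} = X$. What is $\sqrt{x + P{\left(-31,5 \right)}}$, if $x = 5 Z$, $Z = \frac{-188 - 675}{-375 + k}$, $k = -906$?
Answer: $\frac{2 i \sqrt{11335569}}{1281} \approx 5.2566 i$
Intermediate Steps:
$Z = \frac{863}{1281}$ ($Z = \frac{-188 - 675}{-375 - 906} = - \frac{863}{-1281} = \left(-863\right) \left(- \frac{1}{1281}\right) = \frac{863}{1281} \approx 0.67369$)
$x = \frac{4315}{1281}$ ($x = 5 \cdot \frac{863}{1281} = \frac{4315}{1281} \approx 3.3685$)
$\sqrt{x + P{\left(-31,5 \right)}} = \sqrt{\frac{4315}{1281} - 31} = \sqrt{- \frac{35396}{1281}} = \frac{2 i \sqrt{11335569}}{1281}$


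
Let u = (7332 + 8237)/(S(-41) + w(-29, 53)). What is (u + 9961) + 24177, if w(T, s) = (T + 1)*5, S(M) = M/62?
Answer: 296752220/8721 ≈ 34027.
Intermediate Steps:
S(M) = M/62 (S(M) = M*(1/62) = M/62)
w(T, s) = 5 + 5*T (w(T, s) = (1 + T)*5 = 5 + 5*T)
u = -965278/8721 (u = (7332 + 8237)/((1/62)*(-41) + (5 + 5*(-29))) = 15569/(-41/62 + (5 - 145)) = 15569/(-41/62 - 140) = 15569/(-8721/62) = 15569*(-62/8721) = -965278/8721 ≈ -110.68)
(u + 9961) + 24177 = (-965278/8721 + 9961) + 24177 = 85904603/8721 + 24177 = 296752220/8721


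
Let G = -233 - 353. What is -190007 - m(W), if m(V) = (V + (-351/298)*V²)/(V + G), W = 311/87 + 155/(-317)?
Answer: -1046011247564868957/5505119131336 ≈ -1.9001e+5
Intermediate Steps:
G = -586
W = 85102/27579 (W = 311*(1/87) + 155*(-1/317) = 311/87 - 155/317 = 85102/27579 ≈ 3.0858)
m(V) = (V - 351*V²/298)/(-586 + V) (m(V) = (V + (-351/298)*V²)/(V - 586) = (V + (-351*1/298)*V²)/(-586 + V) = (V - 351*V²/298)/(-586 + V))
-190007 - m(W) = -190007 - 85102*(298 - 351*85102/27579)/(298*27579*(-586 + 85102/27579)) = -190007 - 85102*(298 - 9956934/9193)/(298*27579*(-16076192/27579)) = -190007 - 85102*(-27579)*(-7217420)/(298*27579*16076192*9193) = -190007 - 1*76777109605/5505119131336 = -190007 - 76777109605/5505119131336 = -1046011247564868957/5505119131336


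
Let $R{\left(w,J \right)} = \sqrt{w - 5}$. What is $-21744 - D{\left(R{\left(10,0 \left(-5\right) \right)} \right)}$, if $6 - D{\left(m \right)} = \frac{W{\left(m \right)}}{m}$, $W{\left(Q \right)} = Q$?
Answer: $-21749$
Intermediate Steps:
$R{\left(w,J \right)} = \sqrt{-5 + w}$
$D{\left(m \right)} = 5$ ($D{\left(m \right)} = 6 - \frac{m}{m} = 6 - 1 = 5$)
$-21744 - D{\left(R{\left(10,0 \left(-5\right) \right)} \right)} = -21744 - 5 = -21749$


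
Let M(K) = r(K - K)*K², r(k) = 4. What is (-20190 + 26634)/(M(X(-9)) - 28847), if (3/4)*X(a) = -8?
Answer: -57996/255527 ≈ -0.22697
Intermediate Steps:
X(a) = -32/3 (X(a) = (4/3)*(-8) = -32/3)
M(K) = 4*K²
(-20190 + 26634)/(M(X(-9)) - 28847) = (-20190 + 26634)/(4*(-32/3)² - 28847) = 6444/(4*(1024/9) - 28847) = 6444/(4096/9 - 28847) = 6444/(-255527/9) = 6444*(-9/255527) = -57996/255527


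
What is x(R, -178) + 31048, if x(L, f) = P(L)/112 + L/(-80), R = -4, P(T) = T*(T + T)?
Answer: 4346767/140 ≈ 31048.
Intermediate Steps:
P(T) = 2*T² (P(T) = T*(2*T) = 2*T²)
x(L, f) = -L/80 + L²/56 (x(L, f) = (2*L²)/112 + L/(-80) = (2*L²)*(1/112) + L*(-1/80) = L²/56 - L/80 = -L/80 + L²/56)
x(R, -178) + 31048 = (1/560)*(-4)*(-7 + 10*(-4)) + 31048 = (1/560)*(-4)*(-7 - 40) + 31048 = (1/560)*(-4)*(-47) + 31048 = 47/140 + 31048 = 4346767/140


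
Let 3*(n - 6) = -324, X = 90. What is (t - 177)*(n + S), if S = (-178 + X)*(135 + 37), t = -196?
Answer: 5683774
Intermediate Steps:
n = -102 (n = 6 + (⅓)*(-324) = 6 - 108 = -102)
S = -15136 (S = (-178 + 90)*(135 + 37) = -88*172 = -15136)
(t - 177)*(n + S) = (-196 - 177)*(-102 - 15136) = -373*(-15238) = 5683774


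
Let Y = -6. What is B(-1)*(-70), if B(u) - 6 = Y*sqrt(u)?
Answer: -420 + 420*I ≈ -420.0 + 420.0*I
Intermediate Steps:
B(u) = 6 - 6*sqrt(u)
B(-1)*(-70) = (6 - 6*I)*(-70) = -420 + 420*I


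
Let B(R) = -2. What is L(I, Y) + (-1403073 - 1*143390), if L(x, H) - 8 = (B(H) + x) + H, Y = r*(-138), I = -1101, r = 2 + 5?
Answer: -1548524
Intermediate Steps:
r = 7
Y = -966 (Y = 7*(-138) = -966)
L(x, H) = 6 + H + x (L(x, H) = 8 + ((-2 + x) + H) = 8 + (-2 + H + x) = 6 + H + x)
L(I, Y) + (-1403073 - 1*143390) = (6 - 966 - 1101) + (-1403073 - 1*143390) = -2061 + (-1403073 - 143390) = -2061 - 1546463 = -1548524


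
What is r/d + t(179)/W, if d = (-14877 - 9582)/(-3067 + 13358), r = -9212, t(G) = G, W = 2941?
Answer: 278813213333/71933919 ≈ 3876.0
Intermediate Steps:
d = -24459/10291 ≈ -2.3767
r/d + t(179)/W = -9212/(-24459/10291) + 179/2941 = -9212*(-10291/24459) + 179*(1/2941) = 94800692/24459 + 179/2941 = 278813213333/71933919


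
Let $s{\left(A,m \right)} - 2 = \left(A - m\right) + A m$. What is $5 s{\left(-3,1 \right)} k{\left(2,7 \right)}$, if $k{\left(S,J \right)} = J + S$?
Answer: $-225$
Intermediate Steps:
$s{\left(A,m \right)} = 2 + A - m + A m$ ($s{\left(A,m \right)} = 2 + \left(\left(A - m\right) + A m\right) = 2 + \left(A - m + A m\right) = 2 + A - m + A m$)
$5 s{\left(-3,1 \right)} k{\left(2,7 \right)} = 5 \left(2 - 3 - 1 - 3\right) \left(7 + 2\right) = 5 \left(2 - 3 - 1 - 3\right) 9 = 5 \left(-5\right) 9 = \left(-25\right) 9 = -225$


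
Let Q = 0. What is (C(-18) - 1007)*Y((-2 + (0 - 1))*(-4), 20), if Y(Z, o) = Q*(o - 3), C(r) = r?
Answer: 0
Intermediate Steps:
Y(Z, o) = 0 (Y(Z, o) = 0*(o - 3) = 0*(-3 + o) = 0)
(C(-18) - 1007)*Y((-2 + (0 - 1))*(-4), 20) = (-18 - 1007)*0 = -1025*0 = 0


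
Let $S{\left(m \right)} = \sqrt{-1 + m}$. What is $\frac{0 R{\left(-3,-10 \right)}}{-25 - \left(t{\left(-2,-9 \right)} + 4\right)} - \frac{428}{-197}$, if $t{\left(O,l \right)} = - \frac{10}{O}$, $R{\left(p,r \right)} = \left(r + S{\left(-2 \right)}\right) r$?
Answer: $\frac{428}{197} \approx 2.1726$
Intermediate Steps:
$R{\left(p,r \right)} = r \left(r + i \sqrt{3}\right)$ ($R{\left(p,r \right)} = \left(r + \sqrt{-1 - 2}\right) r = \left(r + \sqrt{-3}\right) r = \left(r + i \sqrt{3}\right) r = r \left(r + i \sqrt{3}\right)$)
$\frac{0 R{\left(-3,-10 \right)}}{-25 - \left(t{\left(-2,-9 \right)} + 4\right)} - \frac{428}{-197} = \frac{0 \left(- 10 \left(-10 + i \sqrt{3}\right)\right)}{-25 - \left(- \frac{10}{-2} + 4\right)} - \frac{428}{-197} = \frac{0 \left(100 - 10 i \sqrt{3}\right)}{-25 - \left(\left(-10\right) \left(- \frac{1}{2}\right) + 4\right)} - - \frac{428}{197} = \frac{0}{-25 - \left(5 + 4\right)} + \frac{428}{197} = \frac{0}{-25 - 9} + \frac{428}{197} = \frac{0}{-34} + \frac{428}{197} = 0 \left(- \frac{1}{34}\right) + \frac{428}{197} = 0 + \frac{428}{197} = \frac{428}{197}$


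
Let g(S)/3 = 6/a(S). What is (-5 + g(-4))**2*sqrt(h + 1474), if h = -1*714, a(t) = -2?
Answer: 392*sqrt(190) ≈ 5403.3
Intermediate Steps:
h = -714
g(S) = -9 (g(S) = 3*(6/(-2)) = 3*(6*(-1/2)) = 3*(-3) = -9)
(-5 + g(-4))**2*sqrt(h + 1474) = (-5 - 9)**2*sqrt(-714 + 1474) = (-14)**2*sqrt(760) = 196*(2*sqrt(190)) = 392*sqrt(190)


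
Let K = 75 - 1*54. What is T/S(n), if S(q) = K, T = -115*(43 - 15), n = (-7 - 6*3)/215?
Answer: -460/3 ≈ -153.33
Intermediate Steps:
n = -5/43 (n = (-7 - 18)*(1/215) = -25*1/215 = -5/43 ≈ -0.11628)
K = 21 (K = 75 - 54 = 21)
T = -3220 (T = -115*28 = -3220)
S(q) = 21
T/S(n) = -3220/21 = -3220*1/21 = -460/3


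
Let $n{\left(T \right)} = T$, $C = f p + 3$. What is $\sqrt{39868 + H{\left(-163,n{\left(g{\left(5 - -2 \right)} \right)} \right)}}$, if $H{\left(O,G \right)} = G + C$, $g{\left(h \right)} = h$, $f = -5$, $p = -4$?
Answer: $\sqrt{39898} \approx 199.74$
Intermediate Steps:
$C = 23$ ($C = \left(-5\right) \left(-4\right) + 3 = 20 + 3 = 23$)
$H{\left(O,G \right)} = 23 + G$ ($H{\left(O,G \right)} = G + 23 = 23 + G$)
$\sqrt{39868 + H{\left(-163,n{\left(g{\left(5 - -2 \right)} \right)} \right)}} = \sqrt{39868 + \left(23 + \left(5 - -2\right)\right)} = \sqrt{39868 + \left(23 + \left(5 + 2\right)\right)} = \sqrt{39868 + \left(23 + 7\right)} = \sqrt{39868 + 30} = \sqrt{39898}$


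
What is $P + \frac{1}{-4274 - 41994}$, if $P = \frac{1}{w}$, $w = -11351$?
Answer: $- \frac{57619}{525188068} \approx -0.00010971$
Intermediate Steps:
$P = - \frac{1}{11351}$ ($P = \frac{1}{-11351} = - \frac{1}{11351} \approx -8.8098 \cdot 10^{-5}$)
$P + \frac{1}{-4274 - 41994} = - \frac{1}{11351} + \frac{1}{-4274 - 41994} = - \frac{1}{11351} + \frac{1}{-46268} = - \frac{1}{11351} - \frac{1}{46268} = - \frac{57619}{525188068}$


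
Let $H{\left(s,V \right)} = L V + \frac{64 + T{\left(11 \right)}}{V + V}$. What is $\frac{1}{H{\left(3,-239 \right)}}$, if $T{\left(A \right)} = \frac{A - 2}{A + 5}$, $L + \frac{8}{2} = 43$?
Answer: $- \frac{7648}{71288041} \approx -0.00010728$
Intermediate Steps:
$L = 39$ ($L = -4 + 43 = 39$)
$T{\left(A \right)} = \frac{-2 + A}{5 + A}$
$H{\left(s,V \right)} = 39 V + \frac{1033}{32 V}$ ($H{\left(s,V \right)} = 39 V + \frac{64 + \frac{-2 + 11}{5 + 11}}{V + V} = 39 V + \frac{64 + \frac{1}{16} \cdot 9}{2 V} = 39 V + \left(64 + \frac{1}{16} \cdot 9\right) \frac{1}{2 V} = 39 V + \left(64 + \frac{9}{16}\right) \frac{1}{2 V} = 39 V + \frac{1033 \frac{1}{2 V}}{16} = 39 V + \frac{1033}{32 V}$)
$\frac{1}{H{\left(3,-239 \right)}} = \frac{1}{39 \left(-239\right) + \frac{1033}{32 \left(-239\right)}} = \frac{1}{-9321 + \frac{1033}{32} \left(- \frac{1}{239}\right)} = \frac{1}{-9321 - \frac{1033}{7648}} = \frac{1}{- \frac{71288041}{7648}} = - \frac{7648}{71288041}$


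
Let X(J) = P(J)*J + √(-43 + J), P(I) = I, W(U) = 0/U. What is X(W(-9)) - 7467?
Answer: -7467 + I*√43 ≈ -7467.0 + 6.5574*I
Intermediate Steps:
W(U) = 0
X(J) = J² + √(-43 + J) (X(J) = J*J + √(-43 + J) = J² + √(-43 + J))
X(W(-9)) - 7467 = (0² + √(-43 + 0)) - 7467 = (0 + √(-43)) - 7467 = (0 + I*√43) - 7467 = I*√43 - 7467 = -7467 + I*√43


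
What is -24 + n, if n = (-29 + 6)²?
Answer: 505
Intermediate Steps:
n = 529 (n = (-23)² = 529)
-24 + n = -24 + 529 = 505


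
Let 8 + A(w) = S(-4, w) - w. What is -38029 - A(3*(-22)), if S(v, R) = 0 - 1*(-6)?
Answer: -38093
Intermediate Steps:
S(v, R) = 6 (S(v, R) = 0 + 6 = 6)
A(w) = -2 - w (A(w) = -8 + (6 - w) = -2 - w)
-38029 - A(3*(-22)) = -38029 - (-2 - 3*(-22)) = -38029 - (-2 - 1*(-66)) = -38029 - (-2 + 66) = -38029 - 1*64 = -38029 - 64 = -38093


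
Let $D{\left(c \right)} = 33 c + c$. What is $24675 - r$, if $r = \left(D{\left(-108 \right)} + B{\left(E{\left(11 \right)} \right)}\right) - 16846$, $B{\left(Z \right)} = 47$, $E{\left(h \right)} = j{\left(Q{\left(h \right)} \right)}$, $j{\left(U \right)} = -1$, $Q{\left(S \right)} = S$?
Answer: $45146$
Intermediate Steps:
$D{\left(c \right)} = 34 c$
$E{\left(h \right)} = -1$
$r = -20471$ ($r = \left(34 \left(-108\right) + 47\right) - 16846 = \left(-3672 + 47\right) - 16846 = -3625 - 16846 = -20471$)
$24675 - r = 24675 - -20471 = 24675 + 20471 = 45146$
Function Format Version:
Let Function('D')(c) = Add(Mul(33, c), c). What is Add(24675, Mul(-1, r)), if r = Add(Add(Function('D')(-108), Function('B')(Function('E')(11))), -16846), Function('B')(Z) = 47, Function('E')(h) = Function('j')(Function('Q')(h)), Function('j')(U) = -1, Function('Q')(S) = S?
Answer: 45146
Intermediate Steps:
Function('D')(c) = Mul(34, c)
Function('E')(h) = -1
r = -20471 (r = Add(Add(Mul(34, -108), 47), -16846) = Add(Add(-3672, 47), -16846) = Add(-3625, -16846) = -20471)
Add(24675, Mul(-1, r)) = Add(24675, Mul(-1, -20471)) = Add(24675, 20471) = 45146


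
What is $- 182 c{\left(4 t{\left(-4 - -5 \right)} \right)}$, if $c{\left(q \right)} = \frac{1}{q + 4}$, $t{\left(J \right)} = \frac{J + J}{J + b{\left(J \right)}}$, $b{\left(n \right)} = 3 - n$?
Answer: $- \frac{273}{10} \approx -27.3$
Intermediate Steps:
$t{\left(J \right)} = \frac{2 J}{3}$ ($t{\left(J \right)} = \frac{J + J}{J - \left(-3 + J\right)} = \frac{2 J}{3}$)
$c{\left(q \right)} = \frac{1}{4 + q}$
$- 182 c{\left(4 t{\left(-4 - -5 \right)} \right)} = - \frac{182}{4 + 4 \frac{2 \left(-4 - -5\right)}{3}} = - \frac{182}{4 + 4 \frac{2 \left(-4 + 5\right)}{3}} = - \frac{182}{4 + 4 \cdot \frac{2}{3} \cdot 1} = - \frac{182}{4 + 4 \cdot \frac{2}{3}} = - \frac{182}{4 + \frac{8}{3}} = - \frac{182}{\frac{20}{3}} = \left(-182\right) \frac{3}{20} = - \frac{273}{10}$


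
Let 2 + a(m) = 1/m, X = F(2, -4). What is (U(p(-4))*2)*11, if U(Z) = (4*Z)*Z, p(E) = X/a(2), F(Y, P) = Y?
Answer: 1408/9 ≈ 156.44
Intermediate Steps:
X = 2
a(m) = -2 + 1/m
p(E) = -4/3 (p(E) = 2/(-2 + 1/2) = 2/(-2 + ½) = 2/(-3/2) = 2*(-⅔) = -4/3)
U(Z) = 4*Z²
(U(p(-4))*2)*11 = ((4*(-4/3)²)*2)*11 = ((4*(16/9))*2)*11 = ((64/9)*2)*11 = (128/9)*11 = 1408/9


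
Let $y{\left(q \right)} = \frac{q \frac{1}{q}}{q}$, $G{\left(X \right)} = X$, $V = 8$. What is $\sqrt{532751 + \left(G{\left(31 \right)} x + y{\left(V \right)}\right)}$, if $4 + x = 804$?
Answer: $\frac{3 \sqrt{991202}}{4} \approx 746.69$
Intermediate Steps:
$x = 800$ ($x = -4 + 804 = 800$)
$y{\left(q \right)} = \frac{1}{q}$ ($y{\left(q \right)} = 1 \frac{1}{q} = \frac{1}{q}$)
$\sqrt{532751 + \left(G{\left(31 \right)} x + y{\left(V \right)}\right)} = \sqrt{532751 + \left(31 \cdot 800 + \frac{1}{8}\right)} = \sqrt{532751 + \left(24800 + \frac{1}{8}\right)} = \sqrt{532751 + \frac{198401}{8}} = \sqrt{\frac{4460409}{8}} = \frac{3 \sqrt{991202}}{4}$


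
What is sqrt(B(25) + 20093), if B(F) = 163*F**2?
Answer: 132*sqrt(7) ≈ 349.24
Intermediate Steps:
sqrt(B(25) + 20093) = sqrt(163*25**2 + 20093) = sqrt(163*625 + 20093) = sqrt(101875 + 20093) = sqrt(121968) = 132*sqrt(7)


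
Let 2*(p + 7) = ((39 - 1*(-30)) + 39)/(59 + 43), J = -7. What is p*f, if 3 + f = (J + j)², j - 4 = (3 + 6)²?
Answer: -668910/17 ≈ -39348.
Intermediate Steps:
j = 85 (j = 4 + (3 + 6)² = 4 + 9² = 4 + 81 = 85)
f = 6081 (f = -3 + (-7 + 85)² = -3 + 78² = -3 + 6084 = 6081)
p = -110/17 (p = -7 + (((39 - 1*(-30)) + 39)/(59 + 43))/2 = -7 + (((39 + 30) + 39)/102)/2 = -7 + ((69 + 39)*(1/102))/2 = -7 + (108*(1/102))/2 = -7 + (½)*(18/17) = -7 + 9/17 = -110/17 ≈ -6.4706)
p*f = -110/17*6081 = -668910/17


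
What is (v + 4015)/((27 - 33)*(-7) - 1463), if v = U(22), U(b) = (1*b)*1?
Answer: -4037/1421 ≈ -2.8410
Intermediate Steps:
U(b) = b (U(b) = b*1 = b)
v = 22
(v + 4015)/((27 - 33)*(-7) - 1463) = (22 + 4015)/((27 - 33)*(-7) - 1463) = 4037/(-6*(-7) - 1463) = 4037/(42 - 1463) = 4037/(-1421) = 4037*(-1/1421) = -4037/1421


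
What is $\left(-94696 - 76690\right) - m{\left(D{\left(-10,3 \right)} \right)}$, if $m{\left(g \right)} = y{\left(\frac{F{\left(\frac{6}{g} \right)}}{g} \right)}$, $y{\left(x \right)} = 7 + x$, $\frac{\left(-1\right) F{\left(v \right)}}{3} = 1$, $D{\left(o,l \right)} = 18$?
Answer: $- \frac{1028357}{6} \approx -1.7139 \cdot 10^{5}$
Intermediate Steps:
$F{\left(v \right)} = -3$ ($F{\left(v \right)} = \left(-3\right) 1 = -3$)
$m{\left(g \right)} = 7 - \frac{3}{g}$
$\left(-94696 - 76690\right) - m{\left(D{\left(-10,3 \right)} \right)} = \left(-94696 - 76690\right) - \left(7 - \frac{3}{18}\right) = -171386 - \left(7 - \frac{1}{6}\right) = -171386 - \frac{41}{6} = - \frac{1028357}{6}$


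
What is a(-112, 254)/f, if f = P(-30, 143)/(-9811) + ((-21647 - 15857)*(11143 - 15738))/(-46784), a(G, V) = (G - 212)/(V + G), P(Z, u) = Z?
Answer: 580919121/937830602120 ≈ 0.00061943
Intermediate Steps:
a(G, V) = (-212 + G)/(G + V)
f = -26417763440/7171841 (f = -30/(-9811) + ((-21647 - 15857)*(11143 - 15738))/(-46784) = -30*(-1/9811) - 37504*(-4595)*(-1/46784) = 30/9811 + 172330880*(-1/46784) = 30/9811 - 2692670/731 = -26417763440/7171841 ≈ -3683.5)
a(-112, 254)/f = ((-212 - 112)/(-112 + 254))/(-26417763440/7171841) = (-324/142)*(-7171841/26417763440) = ((1/142)*(-324))*(-7171841/26417763440) = -162/71*(-7171841/26417763440) = 580919121/937830602120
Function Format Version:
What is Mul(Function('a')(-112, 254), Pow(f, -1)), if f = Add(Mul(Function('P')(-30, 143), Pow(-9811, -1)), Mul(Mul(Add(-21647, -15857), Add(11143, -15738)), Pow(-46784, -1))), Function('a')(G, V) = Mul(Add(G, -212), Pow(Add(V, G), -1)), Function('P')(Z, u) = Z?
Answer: Rational(580919121, 937830602120) ≈ 0.00061943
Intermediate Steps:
Function('a')(G, V) = Mul(Pow(Add(G, V), -1), Add(-212, G)) (Function('a')(G, V) = Mul(Add(-212, G), Pow(Add(G, V), -1)) = Mul(Pow(Add(G, V), -1), Add(-212, G)))
f = Rational(-26417763440, 7171841) (f = Add(Mul(-30, Pow(-9811, -1)), Mul(Mul(Add(-21647, -15857), Add(11143, -15738)), Pow(-46784, -1))) = Add(Mul(-30, Rational(-1, 9811)), Mul(Mul(-37504, -4595), Rational(-1, 46784))) = Add(Rational(30, 9811), Mul(172330880, Rational(-1, 46784))) = Add(Rational(30, 9811), Rational(-2692670, 731)) = Rational(-26417763440, 7171841) ≈ -3683.5)
Mul(Function('a')(-112, 254), Pow(f, -1)) = Mul(Mul(Pow(Add(-112, 254), -1), Add(-212, -112)), Pow(Rational(-26417763440, 7171841), -1)) = Mul(Mul(Pow(142, -1), -324), Rational(-7171841, 26417763440)) = Mul(Mul(Rational(1, 142), -324), Rational(-7171841, 26417763440)) = Mul(Rational(-162, 71), Rational(-7171841, 26417763440)) = Rational(580919121, 937830602120)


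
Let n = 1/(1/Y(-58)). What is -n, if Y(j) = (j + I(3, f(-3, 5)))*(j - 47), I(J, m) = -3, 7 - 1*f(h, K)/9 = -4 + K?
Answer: -6405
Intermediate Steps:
f(h, K) = 99 - 9*K (f(h, K) = 63 - 9*(-4 + K) = 63 + (36 - 9*K) = 99 - 9*K)
Y(j) = (-47 + j)*(-3 + j) (Y(j) = (j - 3)*(j - 47) = (-3 + j)*(-47 + j) = (-47 + j)*(-3 + j))
n = 6405 (n = 1/(1/(141 + (-58)**2 - 50*(-58))) = 1/(1/(141 + 3364 + 2900)) = 1/(1/6405) = 6405)
-n = -1*6405 = -6405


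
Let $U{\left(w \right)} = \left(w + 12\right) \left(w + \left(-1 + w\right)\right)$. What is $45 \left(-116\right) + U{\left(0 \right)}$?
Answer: $-5232$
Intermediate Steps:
$U{\left(w \right)} = \left(-1 + 2 w\right) \left(12 + w\right)$ ($U{\left(w \right)} = \left(12 + w\right) \left(-1 + 2 w\right) = \left(-1 + 2 w\right) \left(12 + w\right)$)
$45 \left(-116\right) + U{\left(0 \right)} = 45 \left(-116\right) + \left(-12 + 2 \cdot 0^{2} + 23 \cdot 0\right) = -5220 + \left(-12 + 2 \cdot 0 + 0\right) = -5220 + \left(-12 + 0 + 0\right) = -5220 - 12 = -5232$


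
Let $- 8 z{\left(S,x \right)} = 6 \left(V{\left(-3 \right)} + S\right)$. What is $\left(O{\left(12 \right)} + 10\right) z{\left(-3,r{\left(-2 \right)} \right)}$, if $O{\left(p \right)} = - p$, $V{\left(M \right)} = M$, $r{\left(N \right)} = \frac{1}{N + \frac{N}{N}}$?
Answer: $-9$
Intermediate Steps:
$r{\left(N \right)} = \frac{1}{1 + N}$ ($r{\left(N \right)} = \frac{1}{N + 1} = \frac{1}{1 + N}$)
$z{\left(S,x \right)} = \frac{9}{4} - \frac{3 S}{4}$ ($z{\left(S,x \right)} = - \frac{6 \left(-3 + S\right)}{8} = - \frac{-18 + 6 S}{8} = \frac{9}{4} - \frac{3 S}{4}$)
$\left(O{\left(12 \right)} + 10\right) z{\left(-3,r{\left(-2 \right)} \right)} = \left(\left(-1\right) 12 + 10\right) \left(\frac{9}{4} - - \frac{9}{4}\right) = \left(-12 + 10\right) \left(\frac{9}{4} + \frac{9}{4}\right) = \left(-2\right) \frac{9}{2} = -9$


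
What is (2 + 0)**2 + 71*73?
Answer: 5187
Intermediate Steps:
(2 + 0)**2 + 71*73 = 2**2 + 5183 = 4 + 5183 = 5187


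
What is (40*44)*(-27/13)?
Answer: -47520/13 ≈ -3655.4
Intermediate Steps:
(40*44)*(-27/13) = 1760*(-27*1/13) = 1760*(-27/13) = -47520/13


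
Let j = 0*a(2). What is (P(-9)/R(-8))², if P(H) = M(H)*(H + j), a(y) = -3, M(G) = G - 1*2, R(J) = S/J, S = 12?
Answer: 4356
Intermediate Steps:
R(J) = 12/J
M(G) = -2 + G (M(G) = G - 2 = -2 + G)
j = 0 (j = 0*(-3) = 0)
P(H) = H*(-2 + H) (P(H) = (-2 + H)*(H + 0) = (-2 + H)*H = H*(-2 + H))
(P(-9)/R(-8))² = ((-9*(-2 - 9))/((12/(-8))))² = ((-9*(-11))/((12*(-⅛))))² = (99/(-3/2))² = (99*(-⅔))² = (-66)² = 4356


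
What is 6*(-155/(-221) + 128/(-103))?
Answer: -73938/22763 ≈ -3.2482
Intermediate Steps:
6*(-155/(-221) + 128/(-103)) = 6*(-155*(-1/221) + 128*(-1/103)) = 6*(155/221 - 128/103) = 6*(-12323/22763) = -73938/22763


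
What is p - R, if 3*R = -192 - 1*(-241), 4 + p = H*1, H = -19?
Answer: -118/3 ≈ -39.333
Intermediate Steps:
p = -23 (p = -4 - 19*1 = -4 - 19 = -23)
R = 49/3 (R = (-192 - 1*(-241))/3 = (-192 + 241)/3 = (1/3)*49 = 49/3 ≈ 16.333)
p - R = -23 - 1*49/3 = -23 - 49/3 = -118/3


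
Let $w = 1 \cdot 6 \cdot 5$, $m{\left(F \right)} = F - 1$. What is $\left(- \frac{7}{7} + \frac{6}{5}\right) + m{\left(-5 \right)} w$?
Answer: $- \frac{899}{5} \approx -179.8$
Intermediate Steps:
$m{\left(F \right)} = -1 + F$ ($m{\left(F \right)} = F - 1 = -1 + F$)
$w = 30$ ($w = 6 \cdot 5 = 30$)
$\left(- \frac{7}{7} + \frac{6}{5}\right) + m{\left(-5 \right)} w = \left(- \frac{7}{7} + \frac{6}{5}\right) + \left(-1 - 5\right) 30 = \left(\left(-7\right) \frac{1}{7} + 6 \cdot \frac{1}{5}\right) - 180 = \left(-1 + \frac{6}{5}\right) - 180 = \frac{1}{5} - 180 = - \frac{899}{5}$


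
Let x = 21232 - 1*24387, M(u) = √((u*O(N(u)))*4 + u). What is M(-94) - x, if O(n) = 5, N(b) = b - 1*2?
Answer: 3155 + I*√1974 ≈ 3155.0 + 44.43*I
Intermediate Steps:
N(b) = -2 + b (N(b) = b - 2 = -2 + b)
M(u) = √21*√u (M(u) = √((u*5)*4 + u) = √((5*u)*4 + u) = √(20*u + u) = √(21*u) = √21*√u)
x = -3155 (x = 21232 - 24387 = -3155)
M(-94) - x = √21*√(-94) - 1*(-3155) = √21*(I*√94) + 3155 = I*√1974 + 3155 = 3155 + I*√1974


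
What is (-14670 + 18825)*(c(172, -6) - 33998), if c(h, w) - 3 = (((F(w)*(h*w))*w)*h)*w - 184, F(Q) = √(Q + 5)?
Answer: -142013745 - 26551048320*I ≈ -1.4201e+8 - 2.6551e+10*I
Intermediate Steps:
F(Q) = √(5 + Q)
c(h, w) = -181 + h²*w³*√(5 + w) (c(h, w) = 3 + ((((√(5 + w)*(h*w))*w)*h)*w - 184) = 3 + ((((h*w*√(5 + w))*w)*h)*w - 184) = 3 + (((h*w²*√(5 + w))*h)*w - 184) = 3 + ((h²*w²*√(5 + w))*w - 184) = 3 + (h²*w³*√(5 + w) - 184) = 3 + (-184 + h²*w³*√(5 + w)) = -181 + h²*w³*√(5 + w))
(-14670 + 18825)*(c(172, -6) - 33998) = (-14670 + 18825)*((-181 + 172²*(-6)³*√(5 - 6)) - 33998) = 4155*((-181 + 29584*(-216)*√(-1)) - 33998) = 4155*((-181 + 29584*(-216)*I) - 33998) = 4155*((-181 - 6390144*I) - 33998) = 4155*(-34179 - 6390144*I) = -142013745 - 26551048320*I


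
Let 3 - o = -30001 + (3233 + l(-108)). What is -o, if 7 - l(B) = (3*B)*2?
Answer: -26116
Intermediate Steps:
l(B) = 7 - 6*B (l(B) = 7 - 3*B*2 = 7 - 6*B)
o = 26116 (o = 3 - (-30001 + (3233 + (7 - 6*(-108)))) = 3 - (-30001 + (3233 + (7 + 648))) = 3 - (-30001 + (3233 + 655)) = 3 - (-30001 + 3888) = 3 - 1*(-26113) = 3 + 26113 = 26116)
-o = -1*26116 = -26116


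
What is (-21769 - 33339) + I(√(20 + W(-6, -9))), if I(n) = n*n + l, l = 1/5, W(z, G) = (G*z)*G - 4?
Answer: -277889/5 ≈ -55578.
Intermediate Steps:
W(z, G) = -4 + z*G² (W(z, G) = z*G² - 4 = -4 + z*G²)
l = ⅕ ≈ 0.20000
I(n) = ⅕ + n² (I(n) = n*n + ⅕ = n² + ⅕ = ⅕ + n²)
(-21769 - 33339) + I(√(20 + W(-6, -9))) = (-21769 - 33339) + (⅕ + (√(20 + (-4 - 6*(-9)²)))²) = -55108 + (⅕ + (√(20 + (-4 - 6*81)))²) = -55108 + (⅕ + (√(20 + (-4 - 486)))²) = -55108 + (⅕ + (√(20 - 490))²) = -55108 + (⅕ + (√(-470))²) = -55108 + (⅕ + (I*√470)²) = -55108 + (⅕ - 470) = -55108 - 2349/5 = -277889/5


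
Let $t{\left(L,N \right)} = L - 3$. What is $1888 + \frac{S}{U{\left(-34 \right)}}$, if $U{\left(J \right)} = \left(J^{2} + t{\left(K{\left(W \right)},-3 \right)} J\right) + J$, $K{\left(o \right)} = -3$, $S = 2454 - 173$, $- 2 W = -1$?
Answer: $\frac{2505769}{1326} \approx 1889.7$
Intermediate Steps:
$W = \frac{1}{2}$ ($W = \left(- \frac{1}{2}\right) \left(-1\right) = \frac{1}{2} \approx 0.5$)
$S = 2281$ ($S = 2454 - 173 = 2281$)
$t{\left(L,N \right)} = -3 + L$ ($t{\left(L,N \right)} = L - 3 = -3 + L$)
$U{\left(J \right)} = J^{2} - 5 J$ ($U{\left(J \right)} = \left(J^{2} + \left(-3 - 3\right) J\right) + J = \left(J^{2} - 6 J\right) + J = J^{2} - 5 J$)
$1888 + \frac{S}{U{\left(-34 \right)}} = 1888 + \frac{2281}{\left(-34\right) \left(-5 - 34\right)} = 1888 + \frac{2281}{\left(-34\right) \left(-39\right)} = 1888 + \frac{2281}{1326} = \frac{2505769}{1326}$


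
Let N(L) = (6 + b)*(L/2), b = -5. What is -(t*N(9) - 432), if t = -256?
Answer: 1584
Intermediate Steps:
N(L) = L/2 (N(L) = (6 - 5)*(L/2) = 1*(L*(½)) = 1*(L/2) = L/2)
-(t*N(9) - 432) = -(-128*9 - 432) = -(-256*9/2 - 432) = -(-1152 - 432) = -1*(-1584) = 1584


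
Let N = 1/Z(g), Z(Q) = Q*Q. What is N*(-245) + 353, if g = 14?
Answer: 1407/4 ≈ 351.75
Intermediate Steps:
Z(Q) = Q**2
N = 1/196 (N = 1/(14**2) = 1/196 ≈ 0.0051020)
N*(-245) + 353 = (1/196)*(-245) + 353 = -5/4 + 353 = 1407/4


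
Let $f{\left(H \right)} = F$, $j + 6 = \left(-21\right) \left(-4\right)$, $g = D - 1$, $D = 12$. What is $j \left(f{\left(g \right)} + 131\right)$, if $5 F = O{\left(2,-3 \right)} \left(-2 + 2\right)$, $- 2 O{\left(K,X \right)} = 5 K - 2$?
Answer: $10218$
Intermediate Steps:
$O{\left(K,X \right)} = 1 - \frac{5 K}{2}$ ($O{\left(K,X \right)} = - \frac{5 K - 2}{2} = - \frac{-2 + 5 K}{2} = 1 - \frac{5 K}{2}$)
$g = 11$ ($g = 12 - 1 = 11$)
$j = 78$ ($j = -6 - -84 = -6 + 84 = 78$)
$F = 0$ ($F = \frac{\left(1 - 5\right) \left(-2 + 2\right)}{5} = \frac{\left(1 - 5\right) 0}{5} = \frac{\left(-4\right) 0}{5} = \frac{1}{5} \cdot 0 = 0$)
$f{\left(H \right)} = 0$
$j \left(f{\left(g \right)} + 131\right) = 78 \left(0 + 131\right) = 78 \cdot 131 = 10218$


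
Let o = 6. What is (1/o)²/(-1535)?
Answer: -1/55260 ≈ -1.8096e-5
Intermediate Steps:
(1/o)²/(-1535) = (1/6)²/(-1535) = -(⅙)²/1535 = -1/1535*1/36 = -1/55260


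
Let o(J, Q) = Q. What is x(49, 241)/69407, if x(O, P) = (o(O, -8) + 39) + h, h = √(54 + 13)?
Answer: 31/69407 + √67/69407 ≈ 0.00056457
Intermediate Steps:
h = √67 ≈ 8.1853
x(O, P) = 31 + √67 (x(O, P) = (-8 + 39) + √67 = 31 + √67)
x(49, 241)/69407 = (31 + √67)/69407 = (31 + √67)*(1/69407) = 31/69407 + √67/69407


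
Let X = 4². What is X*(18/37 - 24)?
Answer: -13920/37 ≈ -376.22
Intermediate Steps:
X = 16
X*(18/37 - 24) = 16*(18/37 - 24) = 16*(-870/37) = -13920/37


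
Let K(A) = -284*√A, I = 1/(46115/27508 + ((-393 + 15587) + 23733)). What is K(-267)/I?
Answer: -3305667487*I*√267/299 ≈ -1.8065e+8*I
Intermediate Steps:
I = 1196/46558697 (I = 1/(46115*(1/27508) + (15194 + 23733)) = 1/(2005/1196 + 38927) = 1/(46558697/1196) = 1196/46558697 ≈ 2.5688e-5)
K(-267)/I = (-284*I*√267)/(1196/46558697) = -284*I*√267*(46558697/1196) = -3305667487*I*√267/299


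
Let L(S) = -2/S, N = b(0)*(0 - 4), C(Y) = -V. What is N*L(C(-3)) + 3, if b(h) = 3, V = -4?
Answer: 9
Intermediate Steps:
C(Y) = 4 (C(Y) = -1*(-4) = 4)
N = -12 (N = 3*(0 - 4) = 3*(-4) = -12)
N*L(C(-3)) + 3 = -(-24)/4 + 3 = -12*(-½) + 3 = 6 + 3 = 9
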